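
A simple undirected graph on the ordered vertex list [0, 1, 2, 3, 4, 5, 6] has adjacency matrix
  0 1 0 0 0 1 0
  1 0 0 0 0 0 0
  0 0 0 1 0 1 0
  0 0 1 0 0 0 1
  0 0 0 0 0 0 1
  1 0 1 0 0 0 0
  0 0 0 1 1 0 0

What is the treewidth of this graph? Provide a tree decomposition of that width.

The largest bag has 2 vertices, giving width 1; this decomposition certifies tw(G) ≤ 1. Any graph with an edge has treewidth ≥ 1, and G has the edge 4–6. Hence tw(G) = 1 exactly.

Treewidth 1.
One optimal decomposition is:
Bags: B1 = {4, 6}  B2 = {3, 6}  B3 = {2, 3}  B4 = {2, 5}  B5 = {0, 5}  B6 = {0, 1}
Tree: B1–B2, B2–B3, B3–B4, B4–B5, B5–B6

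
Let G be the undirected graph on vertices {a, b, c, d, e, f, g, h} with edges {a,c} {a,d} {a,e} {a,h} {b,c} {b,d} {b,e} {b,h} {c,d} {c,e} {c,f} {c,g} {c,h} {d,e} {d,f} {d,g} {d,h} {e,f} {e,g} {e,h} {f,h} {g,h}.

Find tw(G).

4

A width-4 tree decomposition is:
Bags: B1 = {c, d, e, g, h}  B2 = {c, d, e, f, h}  B3 = {a, c, d, e, h}  B4 = {b, c, d, e, h}
Tree: B1–B2, B1–B3, B2–B4
Every bag has size at most 5, so the width is 5 − 1 = 4 and tw(G) ≤ 4. For the lower bound, the 5 vertices {c, d, e, g, h} are pairwise adjacent, and any tree decomposition puts a clique entirely inside one bag — forcing width ≥ 4. Therefore the treewidth is 4.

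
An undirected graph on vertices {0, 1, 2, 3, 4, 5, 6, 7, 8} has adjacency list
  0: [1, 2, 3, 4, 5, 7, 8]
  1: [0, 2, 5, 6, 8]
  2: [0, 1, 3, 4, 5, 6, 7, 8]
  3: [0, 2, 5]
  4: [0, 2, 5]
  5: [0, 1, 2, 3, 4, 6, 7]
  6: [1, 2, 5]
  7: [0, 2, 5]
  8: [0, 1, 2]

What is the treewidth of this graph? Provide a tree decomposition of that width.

The largest bag has 4 vertices, giving width 3; this decomposition certifies tw(G) ≤ 3. On the other hand G contains the 4-clique {0, 1, 2, 8}. A clique must lie in a single bag of any decomposition, so no decomposition can have width below 3. Hence tw(G) = 3 exactly.

Treewidth 3.
Bags: B1 = {0, 1, 2, 5}  B2 = {0, 2, 4, 5}  B3 = {1, 2, 5, 6}  B4 = {0, 2, 5, 7}  B5 = {0, 1, 2, 8}  B6 = {0, 2, 3, 5}
Tree: B1–B2, B1–B3, B1–B4, B1–B5, B1–B6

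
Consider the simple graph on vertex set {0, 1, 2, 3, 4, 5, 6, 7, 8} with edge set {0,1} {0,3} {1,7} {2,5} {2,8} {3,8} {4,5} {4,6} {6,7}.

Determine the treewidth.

2

A width-2 tree decomposition is:
Bags: B1 = {1, 6, 7}  B2 = {1, 4, 6}  B3 = {1, 4, 5}  B4 = {1, 2, 5}  B5 = {1, 2, 8}  B6 = {1, 3, 8}  B7 = {0, 1, 3}
Tree: B1–B2, B2–B3, B3–B4, B4–B5, B5–B6, B6–B7
Every bag has size at most 3, so the width is 3 − 1 = 2 and tw(G) ≤ 2. The edges 1–7–6–4–5–2–8–3–0–1 form a cycle, so G is not a tree and its treewidth is at least 2. The upper and lower bounds meet at 2, so that is the treewidth.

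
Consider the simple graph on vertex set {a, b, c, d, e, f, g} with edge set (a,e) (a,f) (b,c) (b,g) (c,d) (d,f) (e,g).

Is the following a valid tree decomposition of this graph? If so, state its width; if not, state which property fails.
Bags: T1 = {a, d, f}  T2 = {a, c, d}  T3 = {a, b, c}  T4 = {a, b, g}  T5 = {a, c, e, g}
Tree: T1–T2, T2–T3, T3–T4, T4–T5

A tree decomposition must satisfy three properties: every vertex lies in some bag; for every edge, both endpoints lie together in some bag; and for every vertex, the bags containing it form a connected subtree. Here bags containing vertex c are not connected in the tree, so the decomposition is invalid.

No — bags containing vertex c are not connected in the tree.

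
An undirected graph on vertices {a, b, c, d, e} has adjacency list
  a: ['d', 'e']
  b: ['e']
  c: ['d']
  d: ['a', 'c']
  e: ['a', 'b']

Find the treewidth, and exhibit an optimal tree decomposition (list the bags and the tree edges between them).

Every bag has size at most 2, so the width is 2 − 1 = 1 and tw(G) ≤ 1. Any graph with an edge has treewidth ≥ 1, and G has the edge b–e. The upper and lower bounds meet at 1, so that is the treewidth.

Treewidth 1.
One optimal decomposition is:
Bags: B1 = {b, e}  B2 = {a, e}  B3 = {a, d}  B4 = {c, d}
Tree: B1–B2, B2–B3, B3–B4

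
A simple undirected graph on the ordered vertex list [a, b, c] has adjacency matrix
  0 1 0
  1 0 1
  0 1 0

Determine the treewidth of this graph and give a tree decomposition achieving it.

Every bag has size at most 2, so the width is 2 − 1 = 1 and tw(G) ≤ 1. G has an edge, so its treewidth is at least 1. Combining the bounds, tw(G) = 1.

Treewidth 1.
One optimal decomposition is:
Bags: B1 = {a, b}  B2 = {b, c}
Tree: B1–B2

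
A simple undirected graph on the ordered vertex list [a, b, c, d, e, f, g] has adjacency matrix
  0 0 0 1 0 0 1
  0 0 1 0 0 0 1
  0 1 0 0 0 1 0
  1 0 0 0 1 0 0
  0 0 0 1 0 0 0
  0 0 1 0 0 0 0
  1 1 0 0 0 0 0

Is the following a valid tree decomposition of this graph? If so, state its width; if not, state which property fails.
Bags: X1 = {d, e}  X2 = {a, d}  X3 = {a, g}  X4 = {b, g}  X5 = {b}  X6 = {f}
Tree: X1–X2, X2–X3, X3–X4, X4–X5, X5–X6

No — vertex c appears in no bag.

A tree decomposition must satisfy three properties: every vertex lies in some bag; for every edge, both endpoints lie together in some bag; and for every vertex, the bags containing it form a connected subtree. Here vertex c appears in no bag, so the decomposition is invalid.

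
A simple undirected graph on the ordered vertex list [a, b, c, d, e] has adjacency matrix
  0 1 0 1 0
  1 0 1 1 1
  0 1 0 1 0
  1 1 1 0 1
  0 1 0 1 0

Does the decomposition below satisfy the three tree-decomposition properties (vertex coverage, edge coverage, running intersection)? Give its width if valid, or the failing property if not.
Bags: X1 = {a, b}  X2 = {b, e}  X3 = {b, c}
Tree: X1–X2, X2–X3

A tree decomposition must satisfy three properties: every vertex lies in some bag; for every edge, both endpoints lie together in some bag; and for every vertex, the bags containing it form a connected subtree. Here vertex d appears in no bag, so the decomposition is invalid.

No — vertex d appears in no bag.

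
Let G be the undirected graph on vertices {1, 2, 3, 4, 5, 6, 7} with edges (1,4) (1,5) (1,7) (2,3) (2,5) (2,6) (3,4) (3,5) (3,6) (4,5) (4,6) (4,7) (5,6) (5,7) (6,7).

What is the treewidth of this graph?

A width-3 tree decomposition is:
Bags: B1 = {4, 5, 6, 7}  B2 = {3, 4, 5, 6}  B3 = {1, 4, 5, 7}  B4 = {2, 3, 5, 6}
Tree: B1–B2, B1–B3, B2–B4
Every bag has size at most 4, so the width is 4 − 1 = 3 and tw(G) ≤ 3. Conversely, {2, 3, 5, 6} is a clique of size 4, and the vertices of any clique must share a bag in every tree decomposition; so some bag has ≥ 4 vertices and tw(G) ≥ 3. Combining the bounds, tw(G) = 3.

3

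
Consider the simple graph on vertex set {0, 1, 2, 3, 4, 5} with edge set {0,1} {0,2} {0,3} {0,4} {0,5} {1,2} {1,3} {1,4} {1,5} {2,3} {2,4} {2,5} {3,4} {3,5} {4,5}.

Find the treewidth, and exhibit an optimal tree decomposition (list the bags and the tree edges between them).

Treewidth 5.
Bags: B1 = {0, 1, 2, 3, 4, 5}
Tree: (single bag)

With just one bag of size 6, the width is 6 − 1 = 5, so tw(G) ≤ 5. For the lower bound, the 6 vertices {0, 1, 2, 3, 4, 5} are pairwise adjacent, and any tree decomposition puts a clique entirely inside one bag — forcing width ≥ 5. Combining the bounds, tw(G) = 5.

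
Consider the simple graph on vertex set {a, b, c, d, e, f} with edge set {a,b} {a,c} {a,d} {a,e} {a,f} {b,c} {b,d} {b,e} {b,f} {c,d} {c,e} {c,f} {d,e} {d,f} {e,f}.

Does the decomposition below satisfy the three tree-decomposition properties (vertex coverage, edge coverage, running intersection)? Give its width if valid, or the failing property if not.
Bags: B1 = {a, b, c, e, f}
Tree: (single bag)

A tree decomposition must satisfy three properties: every vertex lies in some bag; for every edge, both endpoints lie together in some bag; and for every vertex, the bags containing it form a connected subtree. Here vertex d appears in no bag, so the decomposition is invalid.

No — vertex d appears in no bag.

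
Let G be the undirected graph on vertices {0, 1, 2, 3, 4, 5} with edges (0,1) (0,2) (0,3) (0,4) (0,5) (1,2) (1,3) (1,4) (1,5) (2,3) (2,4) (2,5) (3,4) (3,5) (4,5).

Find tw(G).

A width-5 tree decomposition is:
Bags: B1 = {0, 1, 2, 3, 4, 5}
Tree: (single bag)
A single bag containing all 6 vertices is trivially a valid decomposition of width 5. On the other hand G contains the 6-clique {0, 1, 2, 3, 4, 5}. A clique must lie in a single bag of any decomposition, so no decomposition can have width below 5. Therefore the treewidth is 5.

5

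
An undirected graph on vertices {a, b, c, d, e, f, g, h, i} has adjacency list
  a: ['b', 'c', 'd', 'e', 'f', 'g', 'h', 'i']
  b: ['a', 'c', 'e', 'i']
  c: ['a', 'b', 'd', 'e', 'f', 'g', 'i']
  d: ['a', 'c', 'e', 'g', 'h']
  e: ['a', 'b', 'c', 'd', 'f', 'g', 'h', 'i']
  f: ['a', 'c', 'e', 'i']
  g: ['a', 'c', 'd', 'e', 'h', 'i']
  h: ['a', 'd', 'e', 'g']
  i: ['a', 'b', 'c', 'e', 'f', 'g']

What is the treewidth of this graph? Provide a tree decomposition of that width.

Every bag has size at most 5, so the width is 5 − 1 = 4 and tw(G) ≤ 4. On the other hand G contains the 5-clique {a, d, e, g, h}. A clique must lie in a single bag of any decomposition, so no decomposition can have width below 4. Hence tw(G) = 4 exactly.

Treewidth 4.
One such decomposition:
Bags: B1 = {a, c, e, g, i}  B2 = {a, b, c, e, i}  B3 = {a, c, e, f, i}  B4 = {a, c, d, e, g}  B5 = {a, d, e, g, h}
Tree: B1–B2, B2–B3, B1–B4, B4–B5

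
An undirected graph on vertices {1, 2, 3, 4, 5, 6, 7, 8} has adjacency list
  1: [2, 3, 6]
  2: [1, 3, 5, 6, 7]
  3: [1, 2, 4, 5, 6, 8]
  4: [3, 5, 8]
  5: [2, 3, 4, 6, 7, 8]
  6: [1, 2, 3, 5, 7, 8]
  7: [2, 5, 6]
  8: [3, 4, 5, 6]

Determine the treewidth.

3

A width-3 tree decomposition is:
Bags: B1 = {2, 3, 5, 6}  B2 = {2, 5, 6, 7}  B3 = {1, 2, 3, 6}  B4 = {3, 5, 6, 8}  B5 = {3, 4, 5, 8}
Tree: B1–B2, B1–B3, B1–B4, B4–B5
Every bag has size at most 4, so the width is 4 − 1 = 3 and tw(G) ≤ 3. For the lower bound, the 4 vertices {1, 2, 3, 6} are pairwise adjacent, and any tree decomposition puts a clique entirely inside one bag — forcing width ≥ 3. The upper and lower bounds meet at 3, so that is the treewidth.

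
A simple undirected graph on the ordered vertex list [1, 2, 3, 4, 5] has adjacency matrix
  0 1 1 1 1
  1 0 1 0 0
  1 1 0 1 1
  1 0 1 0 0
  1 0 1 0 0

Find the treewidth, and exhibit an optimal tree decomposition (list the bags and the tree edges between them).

The largest bag has 3 vertices, giving width 2; this decomposition certifies tw(G) ≤ 2. Conversely, {1, 2, 3} is a clique of size 3, and the vertices of any clique must share a bag in every tree decomposition; so some bag has ≥ 3 vertices and tw(G) ≥ 2. Combining the bounds, tw(G) = 2.

Treewidth 2.
Bags: B1 = {1, 3, 4}  B2 = {1, 3, 5}  B3 = {1, 2, 3}
Tree: B1–B2, B2–B3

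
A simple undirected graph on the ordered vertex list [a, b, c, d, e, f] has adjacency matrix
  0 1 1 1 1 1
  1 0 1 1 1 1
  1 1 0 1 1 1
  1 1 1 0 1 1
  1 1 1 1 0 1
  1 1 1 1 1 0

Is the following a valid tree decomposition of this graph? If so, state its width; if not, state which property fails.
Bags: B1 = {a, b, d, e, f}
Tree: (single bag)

No — vertex c appears in no bag.

A tree decomposition must satisfy three properties: every vertex lies in some bag; for every edge, both endpoints lie together in some bag; and for every vertex, the bags containing it form a connected subtree. Here vertex c appears in no bag, so the decomposition is invalid.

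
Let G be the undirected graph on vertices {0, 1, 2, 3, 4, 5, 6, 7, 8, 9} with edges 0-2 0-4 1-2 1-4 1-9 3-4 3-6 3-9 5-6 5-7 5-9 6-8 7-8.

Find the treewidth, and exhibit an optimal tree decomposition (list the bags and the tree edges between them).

The largest bag has 3 vertices, giving width 2; this decomposition certifies tw(G) ≤ 2. For the lower bound, G contains the cycle 2–0–4–1–2, so G is not a forest; only forests have treewidth ≤ 1, hence tw(G) ≥ 2. Hence tw(G) = 2 exactly.

Treewidth 2.
One such decomposition:
Bags: B1 = {0, 1, 2}  B2 = {0, 1, 4}  B3 = {1, 4, 9}  B4 = {3, 4, 9}  B5 = {3, 5, 9}  B6 = {3, 5, 6}  B7 = {5, 6, 7}  B8 = {6, 7, 8}
Tree: B1–B2, B2–B3, B3–B4, B4–B5, B5–B6, B6–B7, B7–B8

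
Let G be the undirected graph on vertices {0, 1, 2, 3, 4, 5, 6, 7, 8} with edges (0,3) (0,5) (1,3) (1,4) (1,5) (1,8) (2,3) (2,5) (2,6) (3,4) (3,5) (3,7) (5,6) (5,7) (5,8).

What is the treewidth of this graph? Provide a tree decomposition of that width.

Every bag has size at most 3, so the width is 3 − 1 = 2 and tw(G) ≤ 2. On the other hand G contains the 3-clique {1, 3, 4}. A clique must lie in a single bag of any decomposition, so no decomposition can have width below 2. Combining the bounds, tw(G) = 2.

Treewidth 2.
One optimal decomposition is:
Bags: B1 = {1, 3, 4}  B2 = {1, 3, 5}  B3 = {2, 3, 5}  B4 = {2, 5, 6}  B5 = {3, 5, 7}  B6 = {1, 5, 8}  B7 = {0, 3, 5}
Tree: B1–B2, B2–B3, B3–B4, B2–B5, B2–B6, B2–B7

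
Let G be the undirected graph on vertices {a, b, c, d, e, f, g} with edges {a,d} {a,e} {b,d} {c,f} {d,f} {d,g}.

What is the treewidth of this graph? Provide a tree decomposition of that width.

The largest bag has 2 vertices, giving width 1; this decomposition certifies tw(G) ≤ 1. Any graph with an edge has treewidth ≥ 1, and G has the edge d–a. The upper and lower bounds meet at 1, so that is the treewidth.

Treewidth 1.
Bags: B1 = {a, d}  B2 = {d, g}  B3 = {d, f}  B4 = {a, e}  B5 = {b, d}  B6 = {c, f}
Tree: B1–B2, B1–B3, B1–B4, B1–B5, B3–B6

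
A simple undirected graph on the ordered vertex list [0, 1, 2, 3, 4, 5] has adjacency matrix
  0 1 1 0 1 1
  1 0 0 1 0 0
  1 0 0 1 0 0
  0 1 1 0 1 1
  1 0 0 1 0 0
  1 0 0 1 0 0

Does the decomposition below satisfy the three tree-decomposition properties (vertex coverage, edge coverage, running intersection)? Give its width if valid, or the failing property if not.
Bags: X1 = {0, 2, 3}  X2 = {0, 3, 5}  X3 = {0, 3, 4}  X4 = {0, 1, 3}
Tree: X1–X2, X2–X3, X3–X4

Yes; width 2.

Vertex coverage: the bags together contain {0, 1, 2, 3, 4, 5}, the full vertex set. Edge coverage: each edge of G has both endpoints in at least one bag. Running intersection: for every vertex, the bags containing it form a connected subtree. All three properties hold, so this is a valid tree decomposition of width max|bag| − 1 = 2, and hence tw(G) ≤ 2.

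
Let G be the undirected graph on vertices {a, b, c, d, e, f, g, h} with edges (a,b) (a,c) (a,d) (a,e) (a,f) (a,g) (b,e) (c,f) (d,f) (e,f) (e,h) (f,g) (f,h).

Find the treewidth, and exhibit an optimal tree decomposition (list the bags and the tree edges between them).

Every bag has size at most 3, so the width is 3 − 1 = 2 and tw(G) ≤ 2. Conversely, {e, f, h} is a clique of size 3, and the vertices of any clique must share a bag in every tree decomposition; so some bag has ≥ 3 vertices and tw(G) ≥ 2. The upper and lower bounds meet at 2, so that is the treewidth.

Treewidth 2.
Bags: B1 = {a, f, g}  B2 = {a, c, f}  B3 = {a, e, f}  B4 = {a, d, f}  B5 = {a, b, e}  B6 = {e, f, h}
Tree: B1–B2, B1–B3, B1–B4, B3–B5, B3–B6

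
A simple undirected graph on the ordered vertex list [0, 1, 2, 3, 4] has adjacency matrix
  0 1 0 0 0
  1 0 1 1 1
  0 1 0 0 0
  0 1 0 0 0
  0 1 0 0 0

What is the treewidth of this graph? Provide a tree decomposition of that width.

The largest bag has 2 vertices, giving width 1; this decomposition certifies tw(G) ≤ 1. G has an edge, so its treewidth is at least 1. Combining the bounds, tw(G) = 1.

Treewidth 1.
One such decomposition:
Bags: B1 = {1, 2}  B2 = {1, 3}  B3 = {1, 4}  B4 = {0, 1}
Tree: B1–B2, B1–B3, B1–B4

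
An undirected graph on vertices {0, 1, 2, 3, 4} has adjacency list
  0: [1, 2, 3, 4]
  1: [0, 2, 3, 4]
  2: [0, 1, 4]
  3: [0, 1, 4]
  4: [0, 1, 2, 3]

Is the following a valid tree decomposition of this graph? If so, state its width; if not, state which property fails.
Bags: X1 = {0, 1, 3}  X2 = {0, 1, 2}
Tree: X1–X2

A tree decomposition must satisfy three properties: every vertex lies in some bag; for every edge, both endpoints lie together in some bag; and for every vertex, the bags containing it form a connected subtree. Here vertex 4 appears in no bag, so the decomposition is invalid.

No — vertex 4 appears in no bag.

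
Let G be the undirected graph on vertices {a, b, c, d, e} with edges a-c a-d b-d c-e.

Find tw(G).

A width-1 tree decomposition is:
Bags: B1 = {b, d}  B2 = {a, d}  B3 = {a, c}  B4 = {c, e}
Tree: B1–B2, B2–B3, B3–B4
Each bag holds 2 vertices, so the decomposition has width 1, which upper-bounds the treewidth. Any graph with an edge has treewidth ≥ 1, and G has the edge b–d. Hence tw(G) = 1 exactly.

1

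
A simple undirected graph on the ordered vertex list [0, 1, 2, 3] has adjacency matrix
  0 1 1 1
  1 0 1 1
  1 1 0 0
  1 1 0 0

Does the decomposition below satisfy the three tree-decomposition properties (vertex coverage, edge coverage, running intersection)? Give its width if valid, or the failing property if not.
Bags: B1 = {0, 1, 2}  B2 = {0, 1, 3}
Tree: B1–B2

Yes; width 2.

Every vertex of G appears in some bag (union = {0, 1, 2, 3}); every edge is covered by a bag; and for each vertex v the set of bags containing v is connected in the bag tree. The decomposition is therefore valid. The largest bag has 3 vertices, so the width is 2.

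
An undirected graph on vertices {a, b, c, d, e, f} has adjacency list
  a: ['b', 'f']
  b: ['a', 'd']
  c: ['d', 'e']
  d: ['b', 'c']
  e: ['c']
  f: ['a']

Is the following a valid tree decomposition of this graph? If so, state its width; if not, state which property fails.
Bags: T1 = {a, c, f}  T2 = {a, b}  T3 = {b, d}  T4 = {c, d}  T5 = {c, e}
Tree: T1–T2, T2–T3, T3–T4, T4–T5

A tree decomposition must satisfy three properties: every vertex lies in some bag; for every edge, both endpoints lie together in some bag; and for every vertex, the bags containing it form a connected subtree. Here bags containing vertex c are not connected in the tree, so the decomposition is invalid.

No — bags containing vertex c are not connected in the tree.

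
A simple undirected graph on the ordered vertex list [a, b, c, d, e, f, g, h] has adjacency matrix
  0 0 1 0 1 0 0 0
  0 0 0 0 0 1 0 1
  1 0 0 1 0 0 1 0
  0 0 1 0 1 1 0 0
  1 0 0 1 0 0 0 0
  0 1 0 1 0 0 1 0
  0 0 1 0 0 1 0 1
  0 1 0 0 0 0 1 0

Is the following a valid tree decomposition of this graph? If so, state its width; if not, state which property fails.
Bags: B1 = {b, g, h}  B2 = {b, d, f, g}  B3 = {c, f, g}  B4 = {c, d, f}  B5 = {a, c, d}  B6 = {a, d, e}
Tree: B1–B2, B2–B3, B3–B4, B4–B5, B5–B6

A tree decomposition must satisfy three properties: every vertex lies in some bag; for every edge, both endpoints lie together in some bag; and for every vertex, the bags containing it form a connected subtree. Here bags containing vertex d are not connected in the tree, so the decomposition is invalid.

No — bags containing vertex d are not connected in the tree.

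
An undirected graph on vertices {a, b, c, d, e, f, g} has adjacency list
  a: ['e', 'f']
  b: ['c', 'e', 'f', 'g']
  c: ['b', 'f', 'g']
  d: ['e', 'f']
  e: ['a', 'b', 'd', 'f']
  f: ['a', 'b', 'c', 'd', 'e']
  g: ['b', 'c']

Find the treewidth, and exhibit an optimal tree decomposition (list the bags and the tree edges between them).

Treewidth 2.
One such decomposition:
Bags: B1 = {a, e, f}  B2 = {d, e, f}  B3 = {b, e, f}  B4 = {b, c, f}  B5 = {b, c, g}
Tree: B1–B2, B1–B3, B3–B4, B4–B5

Every bag has size at most 3, so the width is 3 − 1 = 2 and tw(G) ≤ 2. Conversely, {b, c, g} is a clique of size 3, and the vertices of any clique must share a bag in every tree decomposition; so some bag has ≥ 3 vertices and tw(G) ≥ 2. Combining the bounds, tw(G) = 2.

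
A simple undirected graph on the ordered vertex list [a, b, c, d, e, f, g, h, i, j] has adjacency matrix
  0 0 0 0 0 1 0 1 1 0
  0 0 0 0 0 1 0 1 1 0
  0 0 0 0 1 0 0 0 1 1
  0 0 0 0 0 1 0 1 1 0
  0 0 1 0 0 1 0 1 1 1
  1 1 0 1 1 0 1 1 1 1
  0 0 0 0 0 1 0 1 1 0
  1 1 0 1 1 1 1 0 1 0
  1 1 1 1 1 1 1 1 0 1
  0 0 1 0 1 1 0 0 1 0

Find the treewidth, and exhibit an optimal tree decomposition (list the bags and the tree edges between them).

Treewidth 3.
Bags: B1 = {e, f, h, i}  B2 = {e, f, i, j}  B3 = {d, f, h, i}  B4 = {a, f, h, i}  B5 = {b, f, h, i}  B6 = {c, e, i, j}  B7 = {f, g, h, i}
Tree: B1–B2, B1–B3, B1–B4, B1–B5, B2–B6, B1–B7

The largest bag has 4 vertices, giving width 3; this decomposition certifies tw(G) ≤ 3. For the lower bound, the 4 vertices {c, e, i, j} are pairwise adjacent, and any tree decomposition puts a clique entirely inside one bag — forcing width ≥ 3. Therefore the treewidth is 3.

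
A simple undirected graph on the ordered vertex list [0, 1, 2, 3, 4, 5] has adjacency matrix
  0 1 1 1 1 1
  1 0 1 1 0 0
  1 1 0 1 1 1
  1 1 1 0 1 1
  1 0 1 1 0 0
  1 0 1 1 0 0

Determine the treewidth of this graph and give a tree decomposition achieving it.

Every bag has size at most 4, so the width is 4 − 1 = 3 and tw(G) ≤ 3. Conversely, {0, 1, 2, 3} is a clique of size 4, and the vertices of any clique must share a bag in every tree decomposition; so some bag has ≥ 4 vertices and tw(G) ≥ 3. Therefore the treewidth is 3.

Treewidth 3.
One such decomposition:
Bags: B1 = {0, 2, 3, 4}  B2 = {0, 1, 2, 3}  B3 = {0, 2, 3, 5}
Tree: B1–B2, B2–B3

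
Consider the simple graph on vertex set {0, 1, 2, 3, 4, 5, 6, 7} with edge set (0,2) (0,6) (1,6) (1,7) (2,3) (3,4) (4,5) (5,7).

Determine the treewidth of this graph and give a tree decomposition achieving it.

The largest bag has 3 vertices, giving width 2; this decomposition certifies tw(G) ≤ 2. The edges 4–3–2–0–6–1–7–5–4 form a cycle, so G is not a tree and its treewidth is at least 2. Hence tw(G) = 2 exactly.

Treewidth 2.
One such decomposition:
Bags: B1 = {2, 3, 4}  B2 = {0, 2, 4}  B3 = {0, 4, 6}  B4 = {1, 4, 6}  B5 = {1, 4, 7}  B6 = {4, 5, 7}
Tree: B1–B2, B2–B3, B3–B4, B4–B5, B5–B6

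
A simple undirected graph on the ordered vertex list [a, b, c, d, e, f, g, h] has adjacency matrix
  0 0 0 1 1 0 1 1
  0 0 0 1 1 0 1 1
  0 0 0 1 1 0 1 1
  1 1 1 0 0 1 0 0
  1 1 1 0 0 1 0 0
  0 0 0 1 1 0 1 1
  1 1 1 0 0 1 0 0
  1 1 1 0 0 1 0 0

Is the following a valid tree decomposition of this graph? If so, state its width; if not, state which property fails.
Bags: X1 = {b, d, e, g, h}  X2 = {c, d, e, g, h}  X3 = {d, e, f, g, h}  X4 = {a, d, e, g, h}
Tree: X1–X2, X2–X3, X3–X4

Yes; width 4.

Every vertex of G appears in some bag (union = {a, b, c, d, e, f, g, h}); every edge is covered by a bag; and for each vertex v the set of bags containing v is connected in the bag tree. The decomposition is therefore valid. The largest bag has 5 vertices, so the width is 4.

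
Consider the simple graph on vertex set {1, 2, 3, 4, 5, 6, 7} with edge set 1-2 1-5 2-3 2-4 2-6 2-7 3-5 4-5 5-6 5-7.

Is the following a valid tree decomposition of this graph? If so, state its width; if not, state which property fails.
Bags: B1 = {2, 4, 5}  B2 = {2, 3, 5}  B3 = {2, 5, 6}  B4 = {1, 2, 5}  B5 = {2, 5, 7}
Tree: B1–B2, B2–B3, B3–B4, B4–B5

Every vertex of G appears in some bag (union = {1, 2, 3, 4, 5, 6, 7}); every edge is covered by a bag; and for each vertex v the set of bags containing v is connected in the bag tree. The decomposition is therefore valid. The largest bag has 3 vertices, so the width is 2.

Yes; width 2.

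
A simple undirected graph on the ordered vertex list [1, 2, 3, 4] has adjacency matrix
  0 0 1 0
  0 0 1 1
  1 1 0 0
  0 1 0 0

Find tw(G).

A width-1 tree decomposition is:
Bags: B1 = {2, 4}  B2 = {2, 3}  B3 = {1, 3}
Tree: B1–B2, B2–B3
Each bag holds 2 vertices, so the decomposition has width 1, which upper-bounds the treewidth. G has an edge, so its treewidth is at least 1. The upper and lower bounds meet at 1, so that is the treewidth.

1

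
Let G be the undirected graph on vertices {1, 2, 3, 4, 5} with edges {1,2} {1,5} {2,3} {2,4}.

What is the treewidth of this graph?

1

A width-1 tree decomposition is:
Bags: B1 = {1, 2}  B2 = {2, 3}  B3 = {2, 4}  B4 = {1, 5}
Tree: B1–B2, B1–B3, B1–B4
The largest bag has 2 vertices, giving width 1; this decomposition certifies tw(G) ≤ 1. Any graph with an edge has treewidth ≥ 1, and G has the edge 1–2. Combining the bounds, tw(G) = 1.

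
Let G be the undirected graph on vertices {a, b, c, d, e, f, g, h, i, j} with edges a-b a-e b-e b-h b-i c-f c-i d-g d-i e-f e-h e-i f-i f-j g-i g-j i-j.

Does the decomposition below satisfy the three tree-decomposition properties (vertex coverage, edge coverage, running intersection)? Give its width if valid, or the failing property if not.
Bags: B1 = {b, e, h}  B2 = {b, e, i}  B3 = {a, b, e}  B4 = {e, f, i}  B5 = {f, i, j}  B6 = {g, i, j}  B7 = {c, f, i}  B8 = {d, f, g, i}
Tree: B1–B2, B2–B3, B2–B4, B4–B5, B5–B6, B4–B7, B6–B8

No — bags containing vertex f are not connected in the tree.

A tree decomposition must satisfy three properties: every vertex lies in some bag; for every edge, both endpoints lie together in some bag; and for every vertex, the bags containing it form a connected subtree. Here bags containing vertex f are not connected in the tree, so the decomposition is invalid.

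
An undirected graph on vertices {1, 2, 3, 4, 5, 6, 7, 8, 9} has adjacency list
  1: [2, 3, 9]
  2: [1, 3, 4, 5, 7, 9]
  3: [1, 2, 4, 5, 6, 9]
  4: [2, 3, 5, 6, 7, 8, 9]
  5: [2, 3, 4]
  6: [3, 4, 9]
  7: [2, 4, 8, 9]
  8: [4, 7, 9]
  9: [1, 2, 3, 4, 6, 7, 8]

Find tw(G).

3

A width-3 tree decomposition is:
Bags: B1 = {2, 4, 7, 9}  B2 = {2, 3, 4, 9}  B3 = {3, 4, 6, 9}  B4 = {4, 7, 8, 9}  B5 = {1, 2, 3, 9}  B6 = {2, 3, 4, 5}
Tree: B1–B2, B2–B3, B1–B4, B2–B5, B2–B6
Every bag has size at most 4, so the width is 4 − 1 = 3 and tw(G) ≤ 3. Conversely, {1, 2, 3, 9} is a clique of size 4, and the vertices of any clique must share a bag in every tree decomposition; so some bag has ≥ 4 vertices and tw(G) ≥ 3. Combining the bounds, tw(G) = 3.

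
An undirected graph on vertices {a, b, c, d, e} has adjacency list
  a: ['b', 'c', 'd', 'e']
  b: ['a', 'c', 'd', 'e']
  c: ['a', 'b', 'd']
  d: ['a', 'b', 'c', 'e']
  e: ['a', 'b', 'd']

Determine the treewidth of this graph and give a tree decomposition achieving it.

Each bag holds 4 vertices, so the decomposition has width 3, which upper-bounds the treewidth. Conversely, {a, b, d, e} is a clique of size 4, and the vertices of any clique must share a bag in every tree decomposition; so some bag has ≥ 4 vertices and tw(G) ≥ 3. Therefore the treewidth is 3.

Treewidth 3.
One such decomposition:
Bags: B1 = {a, b, d, e}  B2 = {a, b, c, d}
Tree: B1–B2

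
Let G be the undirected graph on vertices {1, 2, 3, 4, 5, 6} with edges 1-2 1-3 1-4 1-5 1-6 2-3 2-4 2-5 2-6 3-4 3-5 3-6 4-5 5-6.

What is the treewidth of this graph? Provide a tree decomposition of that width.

Treewidth 4.
Bags: B1 = {1, 2, 3, 4, 5}  B2 = {1, 2, 3, 5, 6}
Tree: B1–B2

Each bag holds 5 vertices, so the decomposition has width 4, which upper-bounds the treewidth. Conversely, {1, 2, 3, 4, 5} is a clique of size 5, and the vertices of any clique must share a bag in every tree decomposition; so some bag has ≥ 5 vertices and tw(G) ≥ 4. Hence tw(G) = 4 exactly.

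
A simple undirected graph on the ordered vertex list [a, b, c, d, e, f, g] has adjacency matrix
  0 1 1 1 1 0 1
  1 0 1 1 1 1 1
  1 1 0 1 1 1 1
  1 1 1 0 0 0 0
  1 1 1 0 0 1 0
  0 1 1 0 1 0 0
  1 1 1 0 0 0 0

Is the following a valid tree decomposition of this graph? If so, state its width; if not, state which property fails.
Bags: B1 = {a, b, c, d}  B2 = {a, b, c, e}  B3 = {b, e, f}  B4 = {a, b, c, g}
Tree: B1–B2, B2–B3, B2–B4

A tree decomposition must satisfy three properties: every vertex lies in some bag; for every edge, both endpoints lie together in some bag; and for every vertex, the bags containing it form a connected subtree. Here edge (c,f) lies in no bag, so the decomposition is invalid.

No — edge (c,f) lies in no bag.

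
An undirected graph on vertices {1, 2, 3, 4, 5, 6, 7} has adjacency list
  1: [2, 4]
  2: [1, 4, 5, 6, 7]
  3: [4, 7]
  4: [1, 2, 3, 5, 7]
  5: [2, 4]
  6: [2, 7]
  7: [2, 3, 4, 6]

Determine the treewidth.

2

A width-2 tree decomposition is:
Bags: B1 = {2, 4, 7}  B2 = {1, 2, 4}  B3 = {2, 4, 5}  B4 = {3, 4, 7}  B5 = {2, 6, 7}
Tree: B1–B2, B1–B3, B1–B4, B1–B5
The largest bag has 3 vertices, giving width 2; this decomposition certifies tw(G) ≤ 2. Conversely, {1, 2, 4} is a clique of size 3, and the vertices of any clique must share a bag in every tree decomposition; so some bag has ≥ 3 vertices and tw(G) ≥ 2. Therefore the treewidth is 2.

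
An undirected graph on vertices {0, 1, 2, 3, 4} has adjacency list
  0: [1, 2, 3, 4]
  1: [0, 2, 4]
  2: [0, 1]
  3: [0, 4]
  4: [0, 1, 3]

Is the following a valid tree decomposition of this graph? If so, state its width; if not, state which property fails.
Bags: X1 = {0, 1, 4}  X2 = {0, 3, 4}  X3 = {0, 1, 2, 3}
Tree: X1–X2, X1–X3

A tree decomposition must satisfy three properties: every vertex lies in some bag; for every edge, both endpoints lie together in some bag; and for every vertex, the bags containing it form a connected subtree. Here bags containing vertex 3 are not connected in the tree, so the decomposition is invalid.

No — bags containing vertex 3 are not connected in the tree.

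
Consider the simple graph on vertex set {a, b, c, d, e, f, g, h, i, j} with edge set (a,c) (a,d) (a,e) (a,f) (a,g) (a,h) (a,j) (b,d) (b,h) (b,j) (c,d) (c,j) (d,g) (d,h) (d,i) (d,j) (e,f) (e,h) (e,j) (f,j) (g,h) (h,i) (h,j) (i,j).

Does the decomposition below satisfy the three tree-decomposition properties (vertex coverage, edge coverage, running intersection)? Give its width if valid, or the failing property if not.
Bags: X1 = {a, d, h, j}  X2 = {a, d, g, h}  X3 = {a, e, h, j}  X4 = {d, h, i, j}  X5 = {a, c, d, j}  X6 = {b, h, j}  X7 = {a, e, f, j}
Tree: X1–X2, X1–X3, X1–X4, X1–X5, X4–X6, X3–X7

No — edge (d,b) lies in no bag.

A tree decomposition must satisfy three properties: every vertex lies in some bag; for every edge, both endpoints lie together in some bag; and for every vertex, the bags containing it form a connected subtree. Here edge (d,b) lies in no bag, so the decomposition is invalid.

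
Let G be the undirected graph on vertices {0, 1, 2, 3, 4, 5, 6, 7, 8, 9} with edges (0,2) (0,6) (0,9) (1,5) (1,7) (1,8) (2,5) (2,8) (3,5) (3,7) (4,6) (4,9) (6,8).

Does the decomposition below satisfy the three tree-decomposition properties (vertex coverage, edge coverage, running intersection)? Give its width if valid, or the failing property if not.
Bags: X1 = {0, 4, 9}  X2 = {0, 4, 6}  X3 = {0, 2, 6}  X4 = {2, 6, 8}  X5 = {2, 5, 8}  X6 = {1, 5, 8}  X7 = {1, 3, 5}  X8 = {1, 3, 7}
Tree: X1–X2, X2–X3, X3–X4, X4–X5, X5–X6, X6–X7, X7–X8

Checking the three conditions: (i) the bags cover all of {0, 1, 2, 3, 4, 5, 6, 7, 8, 9}; (ii) for each edge, some bag contains both endpoints; (iii) the bags containing any fixed vertex form a subtree. All hold, so the decomposition is valid with width 3 − 1 = 2.

Yes; width 2.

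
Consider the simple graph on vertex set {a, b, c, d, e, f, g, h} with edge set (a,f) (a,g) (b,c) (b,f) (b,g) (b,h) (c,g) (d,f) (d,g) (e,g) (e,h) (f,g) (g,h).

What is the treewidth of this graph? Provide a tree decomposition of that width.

Treewidth 2.
One optimal decomposition is:
Bags: B1 = {b, f, g}  B2 = {b, c, g}  B3 = {b, g, h}  B4 = {d, f, g}  B5 = {a, f, g}  B6 = {e, g, h}
Tree: B1–B2, B1–B3, B1–B4, B1–B5, B3–B6

Each bag holds 3 vertices, so the decomposition has width 2, which upper-bounds the treewidth. On the other hand G contains the 3-clique {e, g, h}. A clique must lie in a single bag of any decomposition, so no decomposition can have width below 2. Hence tw(G) = 2 exactly.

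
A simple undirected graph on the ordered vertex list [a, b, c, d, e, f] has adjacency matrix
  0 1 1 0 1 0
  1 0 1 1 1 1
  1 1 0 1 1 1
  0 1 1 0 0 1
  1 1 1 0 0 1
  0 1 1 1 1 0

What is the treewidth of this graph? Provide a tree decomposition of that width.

Treewidth 3.
One such decomposition:
Bags: B1 = {b, c, e, f}  B2 = {b, c, d, f}  B3 = {a, b, c, e}
Tree: B1–B2, B1–B3

Each bag holds 4 vertices, so the decomposition has width 3, which upper-bounds the treewidth. For the lower bound, the 4 vertices {b, c, d, f} are pairwise adjacent, and any tree decomposition puts a clique entirely inside one bag — forcing width ≥ 3. Therefore the treewidth is 3.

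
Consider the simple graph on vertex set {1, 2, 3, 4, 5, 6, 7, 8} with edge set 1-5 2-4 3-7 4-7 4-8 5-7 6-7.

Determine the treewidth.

A width-1 tree decomposition is:
Bags: B1 = {5, 7}  B2 = {4, 7}  B3 = {1, 5}  B4 = {3, 7}  B5 = {2, 4}  B6 = {4, 8}  B7 = {6, 7}
Tree: B1–B2, B1–B3, B2–B4, B2–B5, B5–B6, B2–B7
The largest bag has 2 vertices, giving width 1; this decomposition certifies tw(G) ≤ 1. Any graph with an edge has treewidth ≥ 1, and G has the edge 7–5. Combining the bounds, tw(G) = 1.

1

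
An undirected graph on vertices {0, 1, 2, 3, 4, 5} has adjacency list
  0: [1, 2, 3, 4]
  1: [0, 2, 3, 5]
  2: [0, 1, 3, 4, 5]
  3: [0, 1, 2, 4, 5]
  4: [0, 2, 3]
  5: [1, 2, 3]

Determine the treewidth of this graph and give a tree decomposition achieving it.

Treewidth 3.
One optimal decomposition is:
Bags: B1 = {0, 1, 2, 3}  B2 = {1, 2, 3, 5}  B3 = {0, 2, 3, 4}
Tree: B1–B2, B1–B3

Every bag has size at most 4, so the width is 4 − 1 = 3 and tw(G) ≤ 3. Conversely, {0, 1, 2, 3} is a clique of size 4, and the vertices of any clique must share a bag in every tree decomposition; so some bag has ≥ 4 vertices and tw(G) ≥ 3. Combining the bounds, tw(G) = 3.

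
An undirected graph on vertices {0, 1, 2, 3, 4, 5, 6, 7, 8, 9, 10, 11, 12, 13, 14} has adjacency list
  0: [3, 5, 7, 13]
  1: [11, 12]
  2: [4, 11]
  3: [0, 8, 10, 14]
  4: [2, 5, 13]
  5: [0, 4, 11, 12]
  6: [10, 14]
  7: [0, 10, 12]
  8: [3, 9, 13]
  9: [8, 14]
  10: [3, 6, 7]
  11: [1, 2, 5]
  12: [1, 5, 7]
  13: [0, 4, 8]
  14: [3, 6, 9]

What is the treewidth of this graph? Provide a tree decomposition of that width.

Treewidth 3.
Bags: B1 = {6, 8, 9, 14}  B2 = {3, 6, 8, 14}  B3 = {3, 6, 8, 10}  B4 = {3, 8, 10, 13}  B5 = {0, 3, 10, 13}  B6 = {0, 7, 10, 13}  B7 = {0, 4, 7, 13}  B8 = {0, 4, 5, 7}  B9 = {4, 5, 7, 12}  B10 = {2, 4, 5, 12}  B11 = {2, 5, 11, 12}  B12 = {1, 2, 11, 12}
Tree: B1–B2, B2–B3, B3–B4, B4–B5, B5–B6, B6–B7, B7–B8, B8–B9, B9–B10, B10–B11, B11–B12

The largest bag has 4 vertices, giving width 3; this decomposition certifies tw(G) ≤ 3. For the lower bound: the 4 vertex sets {6,9,14}, {8}, {3}, {0,7,10,13} are disjoint, each induces a connected subgraph, and every pair is joined by at least one edge of G. Contracting each set to a single vertex therefore yields K_{4} as a minor, and since treewidth is minor-monotone, tw(G) ≥ tw(K_{4}) = 3. Hence tw(G) = 3 exactly.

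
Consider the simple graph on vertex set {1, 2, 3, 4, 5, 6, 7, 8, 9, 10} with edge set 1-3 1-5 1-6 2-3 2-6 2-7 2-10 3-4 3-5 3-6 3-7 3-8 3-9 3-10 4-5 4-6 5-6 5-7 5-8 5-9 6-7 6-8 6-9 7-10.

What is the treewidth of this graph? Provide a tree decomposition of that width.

Treewidth 3.
Bags: B1 = {2, 3, 6, 7}  B2 = {3, 5, 6, 7}  B3 = {3, 5, 6, 9}  B4 = {1, 3, 5, 6}  B5 = {3, 4, 5, 6}  B6 = {3, 5, 6, 8}  B7 = {2, 3, 7, 10}
Tree: B1–B2, B2–B3, B3–B4, B3–B5, B5–B6, B1–B7

The largest bag has 4 vertices, giving width 3; this decomposition certifies tw(G) ≤ 3. Conversely, {2, 3, 7, 10} is a clique of size 4, and the vertices of any clique must share a bag in every tree decomposition; so some bag has ≥ 4 vertices and tw(G) ≥ 3. The upper and lower bounds meet at 3, so that is the treewidth.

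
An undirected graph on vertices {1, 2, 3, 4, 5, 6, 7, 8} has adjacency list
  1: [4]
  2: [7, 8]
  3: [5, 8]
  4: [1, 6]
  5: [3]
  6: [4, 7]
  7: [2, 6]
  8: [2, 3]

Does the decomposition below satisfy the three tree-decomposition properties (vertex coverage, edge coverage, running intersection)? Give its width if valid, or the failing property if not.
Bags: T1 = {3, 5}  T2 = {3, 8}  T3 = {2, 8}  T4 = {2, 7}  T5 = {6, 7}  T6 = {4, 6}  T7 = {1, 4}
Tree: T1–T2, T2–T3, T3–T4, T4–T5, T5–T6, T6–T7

Yes; width 1.

Checking the three conditions: (i) the bags cover all of {1, 2, 3, 4, 5, 6, 7, 8}; (ii) for each edge, some bag contains both endpoints; (iii) the bags containing any fixed vertex form a subtree. All hold, so the decomposition is valid with width 2 − 1 = 1.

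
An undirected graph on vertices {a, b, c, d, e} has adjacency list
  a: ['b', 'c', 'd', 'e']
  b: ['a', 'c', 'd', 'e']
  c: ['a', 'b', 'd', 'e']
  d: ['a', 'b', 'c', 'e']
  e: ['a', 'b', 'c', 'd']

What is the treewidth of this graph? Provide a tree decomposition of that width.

Treewidth 4.
Bags: B1 = {a, b, c, d, e}
Tree: (single bag)

A single bag containing all 5 vertices is trivially a valid decomposition of width 4. On the other hand G contains the 5-clique {a, b, c, d, e}. A clique must lie in a single bag of any decomposition, so no decomposition can have width below 4. The upper and lower bounds meet at 4, so that is the treewidth.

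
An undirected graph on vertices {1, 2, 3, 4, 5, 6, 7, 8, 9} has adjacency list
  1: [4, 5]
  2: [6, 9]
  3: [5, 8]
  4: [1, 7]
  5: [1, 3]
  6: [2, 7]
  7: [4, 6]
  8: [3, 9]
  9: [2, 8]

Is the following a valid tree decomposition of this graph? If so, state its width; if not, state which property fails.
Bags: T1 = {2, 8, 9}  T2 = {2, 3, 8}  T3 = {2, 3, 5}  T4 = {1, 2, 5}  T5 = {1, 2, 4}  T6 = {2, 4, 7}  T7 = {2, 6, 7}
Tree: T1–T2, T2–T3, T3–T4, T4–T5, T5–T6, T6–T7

Every vertex of G appears in some bag (union = {1, 2, 3, 4, 5, 6, 7, 8, 9}); every edge is covered by a bag; and for each vertex v the set of bags containing v is connected in the bag tree. The decomposition is therefore valid. The largest bag has 3 vertices, so the width is 2.

Yes; width 2.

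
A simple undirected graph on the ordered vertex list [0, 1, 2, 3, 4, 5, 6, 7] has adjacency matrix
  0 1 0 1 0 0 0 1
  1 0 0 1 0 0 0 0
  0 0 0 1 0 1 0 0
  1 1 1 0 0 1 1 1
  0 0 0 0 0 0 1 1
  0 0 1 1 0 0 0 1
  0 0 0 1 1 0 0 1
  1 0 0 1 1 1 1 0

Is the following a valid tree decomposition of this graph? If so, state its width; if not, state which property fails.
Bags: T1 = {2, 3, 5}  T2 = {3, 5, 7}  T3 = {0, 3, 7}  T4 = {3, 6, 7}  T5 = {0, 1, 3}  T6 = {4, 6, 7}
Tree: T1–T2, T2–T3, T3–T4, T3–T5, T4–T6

Yes; width 2.

Vertex coverage: the bags together contain {0, 1, 2, 3, 4, 5, 6, 7}, the full vertex set. Edge coverage: each edge of G has both endpoints in at least one bag. Running intersection: for every vertex, the bags containing it form a connected subtree. All three properties hold, so this is a valid tree decomposition of width max|bag| − 1 = 2, and hence tw(G) ≤ 2.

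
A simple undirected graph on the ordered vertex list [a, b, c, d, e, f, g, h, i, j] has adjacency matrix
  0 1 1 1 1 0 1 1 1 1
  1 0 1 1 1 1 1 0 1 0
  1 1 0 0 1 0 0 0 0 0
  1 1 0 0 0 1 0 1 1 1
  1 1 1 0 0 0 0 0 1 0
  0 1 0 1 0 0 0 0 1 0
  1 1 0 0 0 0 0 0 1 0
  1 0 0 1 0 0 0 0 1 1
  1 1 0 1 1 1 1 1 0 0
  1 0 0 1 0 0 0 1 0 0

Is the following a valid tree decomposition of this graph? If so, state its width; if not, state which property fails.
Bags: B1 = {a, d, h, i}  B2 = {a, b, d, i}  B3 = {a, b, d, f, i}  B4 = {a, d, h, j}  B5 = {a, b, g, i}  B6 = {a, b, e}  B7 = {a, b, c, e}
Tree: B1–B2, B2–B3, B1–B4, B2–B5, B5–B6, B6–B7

A tree decomposition must satisfy three properties: every vertex lies in some bag; for every edge, both endpoints lie together in some bag; and for every vertex, the bags containing it form a connected subtree. Here edge (i,e) lies in no bag, so the decomposition is invalid.

No — edge (i,e) lies in no bag.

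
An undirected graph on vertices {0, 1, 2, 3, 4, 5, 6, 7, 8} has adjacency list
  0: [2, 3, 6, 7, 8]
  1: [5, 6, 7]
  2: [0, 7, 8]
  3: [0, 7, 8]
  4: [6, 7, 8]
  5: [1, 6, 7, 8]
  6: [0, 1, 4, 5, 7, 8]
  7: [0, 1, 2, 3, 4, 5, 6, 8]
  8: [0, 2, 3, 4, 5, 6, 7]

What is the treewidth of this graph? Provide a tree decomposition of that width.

Every bag has size at most 4, so the width is 4 − 1 = 3 and tw(G) ≤ 3. Conversely, {0, 2, 7, 8} is a clique of size 4, and the vertices of any clique must share a bag in every tree decomposition; so some bag has ≥ 4 vertices and tw(G) ≥ 3. Combining the bounds, tw(G) = 3.

Treewidth 3.
One such decomposition:
Bags: B1 = {0, 6, 7, 8}  B2 = {0, 2, 7, 8}  B3 = {5, 6, 7, 8}  B4 = {1, 5, 6, 7}  B5 = {4, 6, 7, 8}  B6 = {0, 3, 7, 8}
Tree: B1–B2, B1–B3, B3–B4, B1–B5, B1–B6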